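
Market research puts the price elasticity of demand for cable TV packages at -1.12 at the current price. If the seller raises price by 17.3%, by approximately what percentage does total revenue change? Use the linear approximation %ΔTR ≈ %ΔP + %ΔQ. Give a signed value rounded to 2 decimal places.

-2.08%

%ΔQ ≈ Ed × %ΔP = (-1.12) × (+17.3%) = -19.3760%
%ΔTR ≈ %ΔP + %ΔQ = (+17.3%) + (-19.3760%) = -2.0760%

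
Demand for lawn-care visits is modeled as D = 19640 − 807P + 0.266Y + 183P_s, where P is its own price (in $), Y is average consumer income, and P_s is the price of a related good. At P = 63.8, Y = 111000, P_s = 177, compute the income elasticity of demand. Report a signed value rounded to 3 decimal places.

0.982

At the given values, D = 19640 − 807(63.8) + 0.266(111000) + 183(177) = 30070.4.
∂D/∂Y = 0.266.
E = (0.266) × (111000/30070.4) = 0.98189…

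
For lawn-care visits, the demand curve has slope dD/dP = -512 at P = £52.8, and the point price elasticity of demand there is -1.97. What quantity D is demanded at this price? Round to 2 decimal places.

13722.64

Ed = (dD/dP)·(P/D) ⇒ D = (dD/dP)·P/Ed = (-512)·52.8/(-1.97) = 13722.6395…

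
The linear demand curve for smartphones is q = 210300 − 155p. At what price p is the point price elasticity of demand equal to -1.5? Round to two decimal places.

Ed = −155p/(210300 − 155p). Set this equal to -1.5:
155p = 1.5·(210300 − 155p) ⇒ 155p(1 + 1.5) = 1.5·210300
p = 1.5·210300 / (155·2.5) = 814.0645…

814.06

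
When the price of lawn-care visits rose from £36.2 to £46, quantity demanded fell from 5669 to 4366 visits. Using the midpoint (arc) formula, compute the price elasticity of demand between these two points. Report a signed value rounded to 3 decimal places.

%ΔQ = (4366 − 5669) / [(5669 + 4366)/2] = -1303/5017.5 = -0.259691…
%ΔP = (46 − 36.2) / [(36.2 + 46)/2] = 9.8/41.1 = 0.238442…
Arc Ed = %ΔQ / %ΔP = (-1303/5017.5) / (9.8/41.1) = -1.08911…

-1.089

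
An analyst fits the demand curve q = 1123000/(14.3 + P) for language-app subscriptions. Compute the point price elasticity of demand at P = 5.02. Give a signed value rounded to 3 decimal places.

dq/dP = −1123000/(14.3 + P)² = -3008.61. At P = 5.02, q = 58126.3.
Ed = (dq/dP)·(P/q) = (-3008.61) × (5.02/58126.3) = -0.25983…

-0.260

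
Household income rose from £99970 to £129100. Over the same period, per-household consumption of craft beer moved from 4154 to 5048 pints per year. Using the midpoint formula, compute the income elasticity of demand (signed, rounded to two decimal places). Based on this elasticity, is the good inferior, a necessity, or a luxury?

%ΔQ = (5048 − 4154)/[( 4154 + 5048)/2] = 894/4601 = 0.194305…
%ΔIncome = (129100 − 99970)/[( 99970 + 129100)/2] = 29130/114535 = 0.254332…
E_income = (894/4601) / (29130/114535) = 0.7639…
0 < E_income < 1 ⇒ normal good, necessity.

0.76; necessity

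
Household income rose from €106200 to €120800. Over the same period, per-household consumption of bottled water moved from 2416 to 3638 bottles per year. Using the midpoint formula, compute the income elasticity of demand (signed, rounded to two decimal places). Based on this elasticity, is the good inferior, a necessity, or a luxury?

%ΔQ = (3638 − 2416)/[( 2416 + 3638)/2] = 1222/3027 = 0.403700…
%ΔIncome = (120800 − 106200)/[( 106200 + 120800)/2] = 14600/113500 = 0.128634…
E_income = (1222/3027) / (14600/113500) = 3.1383…
E_income > 1 ⇒ normal good, luxury.

3.14; luxury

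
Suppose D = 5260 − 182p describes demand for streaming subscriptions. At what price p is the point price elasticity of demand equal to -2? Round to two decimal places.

Ed = −182p/(5260 − 182p). Set this equal to -2:
182p = 2·(5260 − 182p) ⇒ 182p(1 + 2) = 2·5260
p = 2·5260 / (182·3) = 19.2673…

19.27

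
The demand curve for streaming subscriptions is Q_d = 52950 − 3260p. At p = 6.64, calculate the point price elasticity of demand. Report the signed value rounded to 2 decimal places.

dQ_d/dp = −3260. At p = 6.64, Q_d = 52950 − 3260(6.64) = 31303.6.
Ed = (dQ_d/dp)·(p/Q_d) = −3260 × (6.64/31303.6) = -0.6914…

-0.69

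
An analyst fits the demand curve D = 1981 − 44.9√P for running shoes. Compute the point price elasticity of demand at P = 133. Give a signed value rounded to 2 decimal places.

-0.18

dD/dP = −44.9/(2√P) = -1.94666. At P = 133, D = 1463.19.
Ed = (dD/dP)·(P/D) = (-1.94666) × (133/1463.19) = -0.1769…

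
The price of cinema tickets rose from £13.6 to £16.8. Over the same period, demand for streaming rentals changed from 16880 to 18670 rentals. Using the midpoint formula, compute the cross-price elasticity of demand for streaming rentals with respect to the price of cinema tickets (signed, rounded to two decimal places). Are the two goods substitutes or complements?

%ΔQ_{streaming rentals} = (18670 − 16880)/avg = 1790/17775 = 0.100703…
%ΔP_{cinema tickets} = (16.8 − 13.6)/avg = 3.2/15.2 = 0.210526…
E_cross = (1790/17775) / (3.2/15.2) = 0.4783…
E_cross > 0 ⇒ the goods are substitutes.

0.48; substitutes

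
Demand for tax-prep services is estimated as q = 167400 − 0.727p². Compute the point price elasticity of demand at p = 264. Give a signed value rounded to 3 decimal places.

-0.868

dq/dp = −2·0.727·p = -383.856. At p = 264, q = 116731.008.
Ed = (dq/dp)·(p/q) = (-383.856) × (264/116731.008) = -0.86813…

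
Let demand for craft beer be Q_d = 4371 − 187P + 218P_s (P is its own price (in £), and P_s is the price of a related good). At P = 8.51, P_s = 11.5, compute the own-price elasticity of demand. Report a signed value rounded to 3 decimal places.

-0.301

At the given values, Q_d = 4371 − 187(8.51) + 218(11.5) = 5286.63.
∂Q_d/∂P = −187.
E = (-187) × (8.51/5286.63) = -0.30101…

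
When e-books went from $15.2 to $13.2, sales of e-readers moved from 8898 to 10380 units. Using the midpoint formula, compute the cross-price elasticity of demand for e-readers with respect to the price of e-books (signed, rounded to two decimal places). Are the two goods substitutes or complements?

%ΔQ_{e-readers} = (10380 − 8898)/avg = 1482/9639 = 0.153750…
%ΔP_{e-books} = (13.2 − 15.2)/avg = -2/14.2 = -0.140845…
E_cross = (1482/9639) / (-2/14.2) = -1.0916…
E_cross < 0 ⇒ the goods are complements.

-1.09; complements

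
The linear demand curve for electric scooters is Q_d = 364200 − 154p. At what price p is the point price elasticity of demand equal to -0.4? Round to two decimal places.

675.70

Ed = −154p/(364200 − 154p). Set this equal to -0.4:
154p = 0.4·(364200 − 154p) ⇒ 154p(1 + 0.4) = 0.4·364200
p = 0.4·364200 / (154·1.4) = 675.6957…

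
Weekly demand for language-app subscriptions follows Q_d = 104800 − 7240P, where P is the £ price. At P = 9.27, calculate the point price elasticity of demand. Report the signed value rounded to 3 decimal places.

-1.781

dQ_d/dP = −7240. At P = 9.27, Q_d = 104800 − 7240(9.27) = 37685.2.
Ed = (dQ_d/dP)·(P/Q_d) = −7240 × (9.27/37685.2) = -1.78093…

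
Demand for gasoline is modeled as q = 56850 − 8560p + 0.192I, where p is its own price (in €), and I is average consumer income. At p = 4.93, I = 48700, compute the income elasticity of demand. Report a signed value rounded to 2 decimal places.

At the given values, q = 56850 − 8560(4.93) + 0.192(48700) = 23999.6.
∂q/∂I = 0.192.
E = (0.192) × (48700/23999.6) = 0.3896…

0.39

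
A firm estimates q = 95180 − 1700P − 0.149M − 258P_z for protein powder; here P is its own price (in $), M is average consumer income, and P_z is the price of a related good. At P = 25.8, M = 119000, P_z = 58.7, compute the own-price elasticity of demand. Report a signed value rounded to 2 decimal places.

-2.38

At the given values, q = 95180 − 1700(25.8) − 0.149(119000) − 258(58.7) = 18444.4.
∂q/∂P = −1700.
E = (-1700) × (25.8/18444.4) = -2.3779…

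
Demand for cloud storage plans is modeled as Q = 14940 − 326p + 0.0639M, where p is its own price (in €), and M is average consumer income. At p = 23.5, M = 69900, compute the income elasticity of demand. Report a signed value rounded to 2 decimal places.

0.38

At the given values, Q = 14940 − 326(23.5) + 0.0639(69900) = 11745.61.
∂Q/∂M = 0.0639.
E = (0.0639) × (69900/11745.61) = 0.3802…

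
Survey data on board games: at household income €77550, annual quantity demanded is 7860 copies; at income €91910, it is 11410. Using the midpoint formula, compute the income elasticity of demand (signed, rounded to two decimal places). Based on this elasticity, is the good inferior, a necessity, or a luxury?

%ΔQ = (11410 − 7860)/[( 7860 + 11410)/2] = 3550/9635 = 0.368448…
%ΔIncome = (91910 − 77550)/[( 77550 + 91910)/2] = 14360/84730 = 0.169479…
E_income = (3550/9635) / (14360/84730) = 2.1739…
E_income > 1 ⇒ normal good, luxury.

2.17; luxury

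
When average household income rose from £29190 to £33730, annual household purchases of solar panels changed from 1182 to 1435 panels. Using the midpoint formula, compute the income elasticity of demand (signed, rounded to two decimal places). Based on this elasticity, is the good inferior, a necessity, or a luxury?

1.34; luxury

%ΔQ = (1435 − 1182)/[( 1182 + 1435)/2] = 253/1308.5 = 0.193351…
%ΔIncome = (33730 − 29190)/[( 29190 + 33730)/2] = 4540/31460 = 0.144310…
E_income = (253/1308.5) / (4540/31460) = 1.3398…
E_income > 1 ⇒ normal good, luxury.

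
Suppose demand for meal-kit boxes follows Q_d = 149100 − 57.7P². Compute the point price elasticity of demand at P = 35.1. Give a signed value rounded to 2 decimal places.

-1.82

dQ_d/dP = −2·57.7·P = -4050.54. At P = 35.1, Q_d = 78013.023.
Ed = (dQ_d/dP)·(P/Q_d) = (-4050.54) × (35.1/78013.023) = -1.8224…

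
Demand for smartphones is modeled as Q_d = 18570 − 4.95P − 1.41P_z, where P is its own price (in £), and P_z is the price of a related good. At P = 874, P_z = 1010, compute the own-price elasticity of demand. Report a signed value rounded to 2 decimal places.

At the given values, Q_d = 18570 − 4.95(874) − 1.41(1010) = 12819.6.
∂Q_d/∂P = −4.95.
E = (-4.95) × (874/12819.6) = -0.3374…

-0.34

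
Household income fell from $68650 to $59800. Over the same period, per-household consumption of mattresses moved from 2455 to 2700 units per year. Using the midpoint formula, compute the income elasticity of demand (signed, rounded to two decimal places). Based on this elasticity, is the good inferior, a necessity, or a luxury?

-0.69; inferior

%ΔQ = (2700 − 2455)/[( 2455 + 2700)/2] = 245/2577.5 = 0.095053…
%ΔIncome = (59800 − 68650)/[( 68650 + 59800)/2] = -8850/64225 = -0.137796…
E_income = (245/2577.5) / (-8850/64225) = -0.6898…
E_income < 0 ⇒ inferior good.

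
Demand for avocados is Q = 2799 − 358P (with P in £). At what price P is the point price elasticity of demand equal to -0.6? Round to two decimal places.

Ed = −358P/(2799 − 358P). Set this equal to -0.6:
358P = 0.6·(2799 − 358P) ⇒ 358P(1 + 0.6) = 0.6·2799
P = 0.6·2799 / (358·1.6) = 2.9319…

2.93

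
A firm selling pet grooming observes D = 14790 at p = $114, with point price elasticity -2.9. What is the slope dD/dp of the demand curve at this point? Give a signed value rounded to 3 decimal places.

-376.237

Ed = (dD/dp)·(p/D) ⇒ dD/dp = Ed·D/p = (-2.9)·14790/114 = -376.23684…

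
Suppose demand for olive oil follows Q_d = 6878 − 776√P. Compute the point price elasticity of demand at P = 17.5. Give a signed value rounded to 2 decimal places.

-0.45

dQ_d/dP = −776/(2√P) = -92.7497. At P = 17.5, Q_d = 3631.76.
Ed = (dQ_d/dP)·(P/Q_d) = (-92.7497) × (17.5/3631.76) = -0.4469…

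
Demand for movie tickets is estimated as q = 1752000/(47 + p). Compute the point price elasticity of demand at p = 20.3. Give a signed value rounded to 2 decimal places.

dq/dp = −1752000/(47 + p)² = -386.816. At p = 20.3, q = 26032.7.
Ed = (dq/dp)·(p/q) = (-386.816) × (20.3/26032.7) = -0.3016…

-0.30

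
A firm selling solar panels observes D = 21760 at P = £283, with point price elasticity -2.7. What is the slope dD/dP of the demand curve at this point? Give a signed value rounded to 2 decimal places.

-207.60

Ed = (dD/dP)·(P/D) ⇒ dD/dP = Ed·D/P = (-2.7)·21760/283 = -207.6042…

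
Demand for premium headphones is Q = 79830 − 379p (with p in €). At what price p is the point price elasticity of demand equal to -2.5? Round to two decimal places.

150.45

Ed = −379p/(79830 − 379p). Set this equal to -2.5:
379p = 2.5·(79830 − 379p) ⇒ 379p(1 + 2.5) = 2.5·79830
p = 2.5·79830 / (379·3.5) = 150.4523…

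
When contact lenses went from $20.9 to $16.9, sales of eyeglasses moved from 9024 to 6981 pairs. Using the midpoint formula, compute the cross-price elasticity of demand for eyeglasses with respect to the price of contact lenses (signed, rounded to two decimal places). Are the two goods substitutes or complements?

1.21; substitutes

%ΔQ_{eyeglasses} = (6981 − 9024)/avg = -2043/8002.5 = -0.255295…
%ΔP_{contact lenses} = (16.9 − 20.9)/avg = -4/18.9 = -0.211640…
E_cross = (-2043/8002.5) / (-4/18.9) = 1.2062…
E_cross > 0 ⇒ the goods are substitutes.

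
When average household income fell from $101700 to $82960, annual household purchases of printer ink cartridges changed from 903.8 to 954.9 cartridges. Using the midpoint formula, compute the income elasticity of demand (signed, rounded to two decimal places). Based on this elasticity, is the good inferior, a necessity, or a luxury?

%ΔQ = (954.9 − 903.8)/[( 903.8 + 954.9)/2] = 51.1/929.35 = 0.054984…
%ΔIncome = (82960 − 101700)/[( 101700 + 82960)/2] = -18740/92330 = -0.202967…
E_income = (51.1/929.35) / (-18740/92330) = -0.2709…
E_income < 0 ⇒ inferior good.

-0.27; inferior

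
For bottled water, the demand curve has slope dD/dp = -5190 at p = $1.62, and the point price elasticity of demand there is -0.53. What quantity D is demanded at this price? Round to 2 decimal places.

15863.77

Ed = (dD/dp)·(p/D) ⇒ D = (dD/dp)·p/Ed = (-5190)·1.62/(-0.53) = 15863.7735…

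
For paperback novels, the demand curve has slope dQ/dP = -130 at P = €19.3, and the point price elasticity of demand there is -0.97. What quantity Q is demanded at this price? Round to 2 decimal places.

2586.60

Ed = (dQ/dP)·(P/Q) ⇒ Q = (dQ/dP)·P/Ed = (-130)·19.3/(-0.97) = 2586.5979…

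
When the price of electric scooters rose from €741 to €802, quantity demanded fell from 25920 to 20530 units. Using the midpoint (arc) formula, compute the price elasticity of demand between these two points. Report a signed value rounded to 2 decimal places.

-2.94

%ΔQ = (20530 − 25920) / [(25920 + 20530)/2] = -5390/23225 = -0.232077…
%ΔP = (802 − 741) / [(741 + 802)/2] = 61/771.5 = 0.079066…
Arc Ed = %ΔQ / %ΔP = (-5390/23225) / (61/771.5) = -2.9352…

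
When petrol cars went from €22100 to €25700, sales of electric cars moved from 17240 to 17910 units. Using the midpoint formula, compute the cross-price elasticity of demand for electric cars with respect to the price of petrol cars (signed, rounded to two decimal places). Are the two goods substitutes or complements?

%ΔQ_{electric cars} = (17910 − 17240)/avg = 670/17575 = 0.038122…
%ΔP_{petrol cars} = (25700 − 22100)/avg = 3600/23900 = 0.150627…
E_cross = (670/17575) / (3600/23900) = 0.2530…
E_cross > 0 ⇒ the goods are substitutes.

0.25; substitutes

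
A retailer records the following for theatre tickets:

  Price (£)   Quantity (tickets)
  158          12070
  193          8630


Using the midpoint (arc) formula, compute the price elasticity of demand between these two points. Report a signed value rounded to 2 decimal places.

%ΔQ = (8630 − 12070) / [(12070 + 8630)/2] = -3440/10350 = -0.332367…
%ΔP = (193 − 158) / [(158 + 193)/2] = 35/175.5 = 0.199430…
Arc Ed = %ΔQ / %ΔP = (-3440/10350) / (35/175.5) = -1.6665…

-1.67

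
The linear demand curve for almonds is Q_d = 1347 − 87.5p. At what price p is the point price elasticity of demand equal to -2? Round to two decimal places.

10.26

Ed = −87.5p/(1347 − 87.5p). Set this equal to -2:
87.5p = 2·(1347 − 87.5p) ⇒ 87.5p(1 + 2) = 2·1347
p = 2·1347 / (87.5·3) = 10.2628…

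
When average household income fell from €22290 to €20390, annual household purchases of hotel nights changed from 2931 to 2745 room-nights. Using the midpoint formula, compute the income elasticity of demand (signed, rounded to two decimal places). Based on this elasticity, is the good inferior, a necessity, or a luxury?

%ΔQ = (2745 − 2931)/[( 2931 + 2745)/2] = -186/2838 = -0.065539…
%ΔIncome = (20390 − 22290)/[( 22290 + 20390)/2] = -1900/21340 = -0.089034…
E_income = (-186/2838) / (-1900/21340) = 0.7361…
0 < E_income < 1 ⇒ normal good, necessity.

0.74; necessity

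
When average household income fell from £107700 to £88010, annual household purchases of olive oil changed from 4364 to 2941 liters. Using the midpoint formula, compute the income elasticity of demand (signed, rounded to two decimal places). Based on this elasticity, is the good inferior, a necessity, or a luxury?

1.94; luxury

%ΔQ = (2941 − 4364)/[( 4364 + 2941)/2] = -1423/3652.5 = -0.389596…
%ΔIncome = (88010 − 107700)/[( 107700 + 88010)/2] = -19690/97855 = -0.201216…
E_income = (-1423/3652.5) / (-19690/97855) = 1.9362…
E_income > 1 ⇒ normal good, luxury.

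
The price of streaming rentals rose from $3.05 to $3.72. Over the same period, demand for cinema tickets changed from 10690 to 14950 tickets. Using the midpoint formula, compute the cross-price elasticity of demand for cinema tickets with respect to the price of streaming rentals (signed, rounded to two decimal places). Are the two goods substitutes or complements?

%ΔQ_{cinema tickets} = (14950 − 10690)/avg = 4260/12820 = 0.332293…
%ΔP_{streaming rentals} = (3.72 − 3.05)/avg = 0.67/3.385 = 0.197932…
E_cross = (4260/12820) / (0.67/3.385) = 1.6788…
E_cross > 0 ⇒ the goods are substitutes.

1.68; substitutes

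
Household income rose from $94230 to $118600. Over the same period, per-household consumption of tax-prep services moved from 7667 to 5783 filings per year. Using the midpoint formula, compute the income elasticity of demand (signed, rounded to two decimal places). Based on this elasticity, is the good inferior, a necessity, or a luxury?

%ΔQ = (5783 − 7667)/[( 7667 + 5783)/2] = -1884/6725 = -0.280148…
%ΔIncome = (118600 − 94230)/[( 94230 + 118600)/2] = 24370/106415 = 0.229009…
E_income = (-1884/6725) / (24370/106415) = -1.2233…
E_income < 0 ⇒ inferior good.

-1.22; inferior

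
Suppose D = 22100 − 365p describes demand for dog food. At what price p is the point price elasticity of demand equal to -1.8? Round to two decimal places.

38.92

Ed = −365p/(22100 − 365p). Set this equal to -1.8:
365p = 1.8·(22100 − 365p) ⇒ 365p(1 + 1.8) = 1.8·22100
p = 1.8·22100 / (365·2.8) = 38.9236…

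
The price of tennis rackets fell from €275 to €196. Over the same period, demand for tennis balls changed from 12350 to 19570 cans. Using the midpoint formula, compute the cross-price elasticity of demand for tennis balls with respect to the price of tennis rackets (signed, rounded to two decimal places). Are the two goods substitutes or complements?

%ΔQ_{tennis balls} = (19570 − 12350)/avg = 7220/15960 = 0.452380…
%ΔP_{tennis rackets} = (196 − 275)/avg = -79/235.5 = -0.335456…
E_cross = (7220/15960) / (-79/235.5) = -1.3485…
E_cross < 0 ⇒ the goods are complements.

-1.35; complements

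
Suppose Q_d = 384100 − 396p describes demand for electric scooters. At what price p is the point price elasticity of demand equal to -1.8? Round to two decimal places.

623.54

Ed = −396p/(384100 − 396p). Set this equal to -1.8:
396p = 1.8·(384100 − 396p) ⇒ 396p(1 + 1.8) = 1.8·384100
p = 1.8·384100 / (396·2.8) = 623.5389…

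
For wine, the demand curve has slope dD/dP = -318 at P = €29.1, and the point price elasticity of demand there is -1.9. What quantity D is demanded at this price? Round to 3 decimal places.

Ed = (dD/dP)·(P/D) ⇒ D = (dD/dP)·P/Ed = (-318)·29.1/(-1.9) = 4870.42105…

4870.421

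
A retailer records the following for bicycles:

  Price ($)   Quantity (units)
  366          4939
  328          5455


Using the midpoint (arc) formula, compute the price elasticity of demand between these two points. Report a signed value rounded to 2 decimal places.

-0.91

%ΔQ = (5455 − 4939) / [(4939 + 5455)/2] = 516/5197 = 0.099288…
%ΔP = (328 − 366) / [(366 + 328)/2] = -38/347 = -0.109510…
Arc Ed = %ΔQ / %ΔP = (516/5197) / (-38/347) = -0.9066…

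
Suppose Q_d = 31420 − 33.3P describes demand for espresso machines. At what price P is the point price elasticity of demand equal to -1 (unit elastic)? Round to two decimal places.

471.77

Ed = −33.3P/(31420 − 33.3P). Set this equal to -1:
33.3P = 1·(31420 − 33.3P) ⇒ 33.3P(1 + 1) = 1·31420
P = 1·31420 / (33.3·2) = 471.7717…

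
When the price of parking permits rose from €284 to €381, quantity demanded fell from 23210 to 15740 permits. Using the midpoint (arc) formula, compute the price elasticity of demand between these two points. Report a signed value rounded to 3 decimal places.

%ΔQ = (15740 − 23210) / [(23210 + 15740)/2] = -7470/19475 = -0.383568…
%ΔP = (381 − 284) / [(284 + 381)/2] = 97/332.5 = 0.291729…
Arc Ed = %ΔQ / %ΔP = (-7470/19475) / (97/332.5) = -1.31481…

-1.315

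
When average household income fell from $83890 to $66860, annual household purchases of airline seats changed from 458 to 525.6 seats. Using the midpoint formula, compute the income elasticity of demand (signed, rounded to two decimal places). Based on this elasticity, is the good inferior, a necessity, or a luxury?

%ΔQ = (525.6 − 458)/[( 458 + 525.6)/2] = 67.6/491.8 = 0.137454…
%ΔIncome = (66860 − 83890)/[( 83890 + 66860)/2] = -17030/75375 = -0.225936…
E_income = (67.6/491.8) / (-17030/75375) = -0.6083…
E_income < 0 ⇒ inferior good.

-0.61; inferior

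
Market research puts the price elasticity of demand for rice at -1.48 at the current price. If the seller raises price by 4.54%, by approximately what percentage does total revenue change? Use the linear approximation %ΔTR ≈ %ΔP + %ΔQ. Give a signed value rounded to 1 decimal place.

%ΔQ ≈ Ed × %ΔP = (-1.48) × (+4.54%) = -6.7192%
%ΔTR ≈ %ΔP + %ΔQ = (+4.54%) + (-6.7192%) = -2.1792%

-2.2%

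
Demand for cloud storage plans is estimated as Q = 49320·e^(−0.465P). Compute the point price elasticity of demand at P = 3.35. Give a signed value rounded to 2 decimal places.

dQ/dP = −0.465·Q = -4830.07. At P = 3.35, Q = 10387.3.
Ed = (dQ/dP)·(P/Q) = (-4830.07) × (3.35/10387.3) = -1.5577…

-1.56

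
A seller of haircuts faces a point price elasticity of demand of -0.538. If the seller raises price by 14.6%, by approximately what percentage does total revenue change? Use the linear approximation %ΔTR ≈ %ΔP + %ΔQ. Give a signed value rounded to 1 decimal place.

%ΔQ ≈ Ed × %ΔP = (-0.538) × (+14.6%) = -7.8548%
%ΔTR ≈ %ΔP + %ΔQ = (+14.6%) + (-7.8548%) = +6.7452%

+6.7%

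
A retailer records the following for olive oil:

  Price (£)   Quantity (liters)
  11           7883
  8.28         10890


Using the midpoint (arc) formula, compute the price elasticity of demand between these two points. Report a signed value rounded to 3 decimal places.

-1.135

%ΔQ = (10890 − 7883) / [(7883 + 10890)/2] = 3007/9386.5 = 0.320353…
%ΔP = (8.28 − 11) / [(11 + 8.28)/2] = -2.72/9.64 = -0.282157…
Arc Ed = %ΔQ / %ΔP = (3007/9386.5) / (-2.72/9.64) = -1.13537…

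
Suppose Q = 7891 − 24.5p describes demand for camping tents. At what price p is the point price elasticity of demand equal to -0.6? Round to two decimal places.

120.78

Ed = −24.5p/(7891 − 24.5p). Set this equal to -0.6:
24.5p = 0.6·(7891 − 24.5p) ⇒ 24.5p(1 + 0.6) = 0.6·7891
p = 0.6·7891 / (24.5·1.6) = 120.7806…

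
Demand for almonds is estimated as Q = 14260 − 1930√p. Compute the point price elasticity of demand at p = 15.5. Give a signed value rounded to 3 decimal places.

dQ/dp = −1930/(2√p) = -245.11. At p = 15.5, Q = 6661.58.
Ed = (dQ/dp)·(p/Q) = (-245.11) × (15.5/6661.58) = -0.57031…

-0.570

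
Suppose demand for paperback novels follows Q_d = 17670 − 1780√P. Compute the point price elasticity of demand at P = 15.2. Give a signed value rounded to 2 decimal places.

-0.32

dQ_d/dP = −1780/(2√P) = -228.28. At P = 15.2, Q_d = 10730.3.
Ed = (dQ_d/dP)·(P/Q_d) = (-228.28) × (15.2/10730.3) = -0.3233…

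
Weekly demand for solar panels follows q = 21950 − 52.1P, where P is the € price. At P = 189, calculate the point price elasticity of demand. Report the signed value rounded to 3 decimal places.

-0.814

dq/dP = −52.1. At P = 189, q = 21950 − 52.1(189) = 12103.1.
Ed = (dq/dP)·(P/q) = −52.1 × (189/12103.1) = -0.81358…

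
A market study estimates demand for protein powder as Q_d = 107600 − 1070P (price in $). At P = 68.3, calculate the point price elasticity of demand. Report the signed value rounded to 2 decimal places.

-2.12

dQ_d/dP = −1070. At P = 68.3, Q_d = 107600 − 1070(68.3) = 34519.
Ed = (dQ_d/dP)·(P/Q_d) = −1070 × (68.3/34519) = -2.1171…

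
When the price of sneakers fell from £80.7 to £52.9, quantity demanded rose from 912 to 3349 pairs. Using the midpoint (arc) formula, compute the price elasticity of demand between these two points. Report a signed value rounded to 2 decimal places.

-2.75

%ΔQ = (3349 − 912) / [(912 + 3349)/2] = 2437/2130.5 = 1.143862…
%ΔP = (52.9 − 80.7) / [(80.7 + 52.9)/2] = -27.8/66.8 = -0.416167…
Arc Ed = %ΔQ / %ΔP = (2437/2130.5) / (-27.8/66.8) = -2.7485…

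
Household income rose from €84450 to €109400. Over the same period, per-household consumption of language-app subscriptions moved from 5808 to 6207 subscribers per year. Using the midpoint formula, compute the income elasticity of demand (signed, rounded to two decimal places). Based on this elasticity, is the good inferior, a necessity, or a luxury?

0.26; necessity

%ΔQ = (6207 − 5808)/[( 5808 + 6207)/2] = 399/6007.5 = 0.066416…
%ΔIncome = (109400 − 84450)/[( 84450 + 109400)/2] = 24950/96925 = 0.257415…
E_income = (399/6007.5) / (24950/96925) = 0.2580…
0 < E_income < 1 ⇒ normal good, necessity.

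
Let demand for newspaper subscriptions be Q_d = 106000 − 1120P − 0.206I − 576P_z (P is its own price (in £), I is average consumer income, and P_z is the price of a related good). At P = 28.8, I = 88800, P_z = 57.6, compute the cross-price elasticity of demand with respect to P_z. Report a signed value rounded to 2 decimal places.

At the given values, Q_d = 106000 − 1120(28.8) − 0.206(88800) − 576(57.6) = 22273.6.
∂Q_d/∂P_z = -576.
E = (-576) × (57.6/22273.6) = -1.4895…

-1.49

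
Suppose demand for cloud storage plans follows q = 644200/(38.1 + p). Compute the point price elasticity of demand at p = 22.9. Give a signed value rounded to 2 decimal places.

dq/dp = −644200/(38.1 + p)² = -173.126. At p = 22.9, q = 10560.7.
Ed = (dq/dp)·(p/q) = (-173.126) × (22.9/10560.7) = -0.3754…

-0.38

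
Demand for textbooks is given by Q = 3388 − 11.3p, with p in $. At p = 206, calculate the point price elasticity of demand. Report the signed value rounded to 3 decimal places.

-2.196

dQ/dp = −11.3. At p = 206, Q = 3388 − 11.3(206) = 1060.2.
Ed = (dQ/dp)·(p/Q) = −11.3 × (206/1060.2) = -2.19562…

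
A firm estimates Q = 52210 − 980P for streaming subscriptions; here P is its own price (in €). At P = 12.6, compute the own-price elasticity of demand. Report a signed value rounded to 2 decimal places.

-0.31

At the given values, Q = 52210 − 980(12.6) = 39862.
∂Q/∂P = −980.
E = (-980) × (12.6/39862) = -0.3097…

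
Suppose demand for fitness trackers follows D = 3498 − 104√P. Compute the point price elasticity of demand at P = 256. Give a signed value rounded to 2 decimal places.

dD/dP = −104/(2√P) = -3.25. At P = 256, D = 1834.
Ed = (dD/dP)·(P/D) = (-3.25) × (256/1834) = -0.4536…

-0.45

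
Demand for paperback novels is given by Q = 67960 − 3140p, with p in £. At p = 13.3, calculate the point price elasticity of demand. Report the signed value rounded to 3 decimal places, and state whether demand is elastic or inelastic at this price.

dQ/dp = −3140. At p = 13.3, Q = 67960 − 3140(13.3) = 26198.
Ed = (dQ/dp)·(p/Q) = −3140 × (13.3/26198) = -1.59409…
|Ed| = 1.594 > 1, so demand is elastic.

-1.594; elastic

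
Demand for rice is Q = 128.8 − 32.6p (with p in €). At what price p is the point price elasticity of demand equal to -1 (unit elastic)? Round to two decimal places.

Ed = −32.6p/(128.8 − 32.6p). Set this equal to -1:
32.6p = 1·(128.8 − 32.6p) ⇒ 32.6p(1 + 1) = 1·128.8
p = 1·128.8 / (32.6·2) = 1.9754…

1.98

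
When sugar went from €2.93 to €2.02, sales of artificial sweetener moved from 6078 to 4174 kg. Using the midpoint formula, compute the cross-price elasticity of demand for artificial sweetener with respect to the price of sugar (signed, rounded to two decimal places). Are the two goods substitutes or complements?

%ΔQ_{artificial sweetener} = (4174 − 6078)/avg = -1904/5126 = -0.371439…
%ΔP_{sugar} = (2.02 − 2.93)/avg = -0.91/2.475 = -0.367676…
E_cross = (-1904/5126) / (-0.91/2.475) = 1.0102…
E_cross > 0 ⇒ the goods are substitutes.

1.01; substitutes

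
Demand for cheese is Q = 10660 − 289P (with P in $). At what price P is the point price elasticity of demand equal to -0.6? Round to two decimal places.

13.83

Ed = −289P/(10660 − 289P). Set this equal to -0.6:
289P = 0.6·(10660 − 289P) ⇒ 289P(1 + 0.6) = 0.6·10660
P = 0.6·10660 / (289·1.6) = 13.8321…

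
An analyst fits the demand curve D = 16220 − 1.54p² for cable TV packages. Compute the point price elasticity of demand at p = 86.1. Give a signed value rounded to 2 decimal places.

dD/dp = −2·1.54·p = -265.188. At p = 86.1, D = 4803.6566.
Ed = (dD/dp)·(p/D) = (-265.188) × (86.1/4803.6566) = -4.7531…

-4.75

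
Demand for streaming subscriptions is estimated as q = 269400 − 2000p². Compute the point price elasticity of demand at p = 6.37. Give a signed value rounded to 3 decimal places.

dq/dp = −2·2000·p = -25480. At p = 6.37, q = 188246.2.
Ed = (dq/dp)·(p/q) = (-25480) × (6.37/188246.2) = -0.86220…

-0.862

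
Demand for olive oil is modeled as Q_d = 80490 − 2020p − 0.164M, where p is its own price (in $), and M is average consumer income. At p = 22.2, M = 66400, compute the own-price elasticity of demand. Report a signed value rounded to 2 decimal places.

At the given values, Q_d = 80490 − 2020(22.2) − 0.164(66400) = 24756.4.
∂Q_d/∂p = −2020.
E = (-2020) × (22.2/24756.4) = -1.8114…

-1.81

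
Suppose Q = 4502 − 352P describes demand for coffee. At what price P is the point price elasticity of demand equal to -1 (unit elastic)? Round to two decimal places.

Ed = −352P/(4502 − 352P). Set this equal to -1:
352P = 1·(4502 − 352P) ⇒ 352P(1 + 1) = 1·4502
P = 1·4502 / (352·2) = 6.3948…

6.39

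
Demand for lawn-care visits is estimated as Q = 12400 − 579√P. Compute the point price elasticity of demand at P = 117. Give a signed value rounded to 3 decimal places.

-0.510

dQ/dP = −579/(2√P) = -26.7643. At P = 117, Q = 6137.16.
Ed = (dQ/dP)·(P/Q) = (-26.7643) × (117/6137.16) = -0.51023…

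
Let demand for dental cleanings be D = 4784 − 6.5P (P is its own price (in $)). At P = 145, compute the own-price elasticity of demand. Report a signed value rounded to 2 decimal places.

-0.25

At the given values, D = 4784 − 6.5(145) = 3841.5.
∂D/∂P = −6.5.
E = (-6.5) × (145/3841.5) = -0.2453…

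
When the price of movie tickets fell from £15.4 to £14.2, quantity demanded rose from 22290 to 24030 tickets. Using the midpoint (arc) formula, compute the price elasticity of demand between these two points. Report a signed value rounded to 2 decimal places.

%ΔQ = (24030 − 22290) / [(22290 + 24030)/2] = 1740/23160 = 0.075129…
%ΔP = (14.2 − 15.4) / [(15.4 + 14.2)/2] = -1.2/14.8 = -0.081081…
Arc Ed = %ΔQ / %ΔP = (1740/23160) / (-1.2/14.8) = -0.9265…

-0.93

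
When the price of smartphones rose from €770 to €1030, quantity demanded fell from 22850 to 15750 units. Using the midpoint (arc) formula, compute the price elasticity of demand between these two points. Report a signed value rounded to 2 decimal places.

%ΔQ = (15750 − 22850) / [(22850 + 15750)/2] = -7100/19300 = -0.367875…
%ΔP = (1030 − 770) / [(770 + 1030)/2] = 260/900 = 0.288888…
Arc Ed = %ΔQ / %ΔP = (-7100/19300) / (260/900) = -1.2734…

-1.27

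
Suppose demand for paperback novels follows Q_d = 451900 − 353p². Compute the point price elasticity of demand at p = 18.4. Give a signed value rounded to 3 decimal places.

dQ_d/dp = −2·353·p = -12990.4. At p = 18.4, Q_d = 332388.32.
Ed = (dQ_d/dp)·(p/Q_d) = (-12990.4) × (18.4/332388.32) = -0.71910…

-0.719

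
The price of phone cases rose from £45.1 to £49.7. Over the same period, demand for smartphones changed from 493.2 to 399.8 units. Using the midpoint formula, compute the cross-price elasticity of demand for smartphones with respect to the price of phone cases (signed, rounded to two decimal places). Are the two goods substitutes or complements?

-2.16; complements

%ΔQ_{smartphones} = (399.8 − 493.2)/avg = -93.4/446.5 = -0.209182…
%ΔP_{phone cases} = (49.7 − 45.1)/avg = 4.6/47.4 = 0.097046…
E_cross = (-93.4/446.5) / (4.6/47.4) = -2.1554…
E_cross < 0 ⇒ the goods are complements.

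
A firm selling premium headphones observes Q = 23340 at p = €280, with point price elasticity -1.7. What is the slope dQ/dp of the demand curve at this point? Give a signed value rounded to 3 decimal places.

Ed = (dQ/dp)·(p/Q) ⇒ dQ/dp = Ed·Q/p = (-1.7)·23340/280 = -141.70714…

-141.707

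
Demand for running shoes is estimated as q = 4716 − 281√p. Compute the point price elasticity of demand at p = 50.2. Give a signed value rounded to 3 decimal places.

-0.365

dq/dp = −281/(2√p) = -19.8301. At p = 50.2, q = 2725.06.
Ed = (dq/dp)·(p/q) = (-19.8301) × (50.2/2725.06) = -0.36530…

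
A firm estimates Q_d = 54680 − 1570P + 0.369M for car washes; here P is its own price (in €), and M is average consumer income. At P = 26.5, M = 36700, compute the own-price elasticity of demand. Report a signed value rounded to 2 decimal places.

At the given values, Q_d = 54680 − 1570(26.5) + 0.369(36700) = 26617.3.
∂Q_d/∂P = −1570.
E = (-1570) × (26.5/26617.3) = -1.5630…

-1.56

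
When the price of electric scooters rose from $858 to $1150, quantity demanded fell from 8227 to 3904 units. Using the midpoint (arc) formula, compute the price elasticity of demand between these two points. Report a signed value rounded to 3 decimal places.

%ΔQ = (3904 − 8227) / [(8227 + 3904)/2] = -4323/6065.5 = -0.712719…
%ΔP = (1150 − 858) / [(858 + 1150)/2] = 292/1004 = 0.290836…
Arc Ed = %ΔQ / %ΔP = (-4323/6065.5) / (292/1004) = -2.45058…

-2.451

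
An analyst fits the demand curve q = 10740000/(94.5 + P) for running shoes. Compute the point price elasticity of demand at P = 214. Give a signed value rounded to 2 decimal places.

dq/dP = −10740000/(94.5 + P)² = -112.848. At P = 214, q = 34813.6.
Ed = (dq/dP)·(P/q) = (-112.848) × (214/34813.6) = -0.6936…

-0.69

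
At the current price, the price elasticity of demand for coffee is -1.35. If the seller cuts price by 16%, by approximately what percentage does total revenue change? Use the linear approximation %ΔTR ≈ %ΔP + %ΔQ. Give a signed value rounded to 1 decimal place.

%ΔQ ≈ Ed × %ΔP = (-1.35) × (-16%) = +21.6000%
%ΔTR ≈ %ΔP + %ΔQ = (-16%) + (+21.6000%) = +5.6000%

+5.6%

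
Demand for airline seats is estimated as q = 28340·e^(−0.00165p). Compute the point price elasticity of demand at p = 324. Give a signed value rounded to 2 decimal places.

dq/dp = −0.00165·q = -27.3974. At p = 324, q = 16604.5.
Ed = (dq/dp)·(p/q) = (-27.3974) × (324/16604.5) = -0.5346

-0.53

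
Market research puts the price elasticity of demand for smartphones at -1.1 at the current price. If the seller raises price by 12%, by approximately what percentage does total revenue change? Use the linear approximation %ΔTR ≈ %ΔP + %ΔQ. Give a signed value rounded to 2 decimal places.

-1.20%

%ΔQ ≈ Ed × %ΔP = (-1.1) × (+12%) = -13.2000%
%ΔTR ≈ %ΔP + %ΔQ = (+12%) + (-13.2000%) = -1.2000%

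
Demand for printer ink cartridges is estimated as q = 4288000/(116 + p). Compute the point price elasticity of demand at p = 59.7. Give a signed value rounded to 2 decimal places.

dq/dp = −4288000/(116 + p)² = -138.903. At p = 59.7, q = 24405.2.
Ed = (dq/dp)·(p/q) = (-138.903) × (59.7/24405.2) = -0.3397…

-0.34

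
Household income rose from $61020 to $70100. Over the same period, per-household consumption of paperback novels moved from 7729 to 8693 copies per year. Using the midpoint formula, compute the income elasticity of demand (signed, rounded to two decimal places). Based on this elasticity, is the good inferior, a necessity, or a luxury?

%ΔQ = (8693 − 7729)/[( 7729 + 8693)/2] = 964/8211 = 0.117403…
%ΔIncome = (70100 − 61020)/[( 61020 + 70100)/2] = 9080/65560 = 0.138499…
E_income = (964/8211) / (9080/65560) = 0.8476…
0 < E_income < 1 ⇒ normal good, necessity.

0.85; necessity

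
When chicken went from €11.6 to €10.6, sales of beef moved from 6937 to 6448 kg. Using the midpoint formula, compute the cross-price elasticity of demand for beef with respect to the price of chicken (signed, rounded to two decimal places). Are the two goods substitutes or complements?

%ΔQ_{beef} = (6448 − 6937)/avg = -489/6692.5 = -0.073066…
%ΔP_{chicken} = (10.6 − 11.6)/avg = -1/11.1 = -0.090090…
E_cross = (-489/6692.5) / (-1/11.1) = 0.8110…
E_cross > 0 ⇒ the goods are substitutes.

0.81; substitutes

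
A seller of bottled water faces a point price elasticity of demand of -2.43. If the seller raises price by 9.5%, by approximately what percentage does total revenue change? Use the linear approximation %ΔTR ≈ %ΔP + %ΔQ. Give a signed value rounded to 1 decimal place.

-13.6%

%ΔQ ≈ Ed × %ΔP = (-2.43) × (+9.5%) = -23.0850%
%ΔTR ≈ %ΔP + %ΔQ = (+9.5%) + (-23.0850%) = -13.5850%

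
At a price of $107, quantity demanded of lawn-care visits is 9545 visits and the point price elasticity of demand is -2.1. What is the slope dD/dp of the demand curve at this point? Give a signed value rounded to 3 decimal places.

Ed = (dD/dp)·(p/D) ⇒ dD/dp = Ed·D/p = (-2.1)·9545/107 = -187.33177…

-187.332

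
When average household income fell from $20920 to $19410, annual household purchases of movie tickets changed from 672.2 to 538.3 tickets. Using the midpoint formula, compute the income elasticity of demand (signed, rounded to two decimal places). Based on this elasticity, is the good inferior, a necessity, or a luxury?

%ΔQ = (538.3 − 672.2)/[( 672.2 + 538.3)/2] = -133.9/605.25 = -0.221230…
%ΔIncome = (19410 − 20920)/[( 20920 + 19410)/2] = -1510/20165 = -0.074882…
E_income = (-133.9/605.25) / (-1510/20165) = 2.9543…
E_income > 1 ⇒ normal good, luxury.

2.95; luxury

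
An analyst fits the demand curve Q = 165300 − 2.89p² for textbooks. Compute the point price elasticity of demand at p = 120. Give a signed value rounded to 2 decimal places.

-0.67

dQ/dp = −2·2.89·p = -693.6. At p = 120, Q = 123684.
Ed = (dQ/dp)·(p/Q) = (-693.6) × (120/123684) = -0.6729…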